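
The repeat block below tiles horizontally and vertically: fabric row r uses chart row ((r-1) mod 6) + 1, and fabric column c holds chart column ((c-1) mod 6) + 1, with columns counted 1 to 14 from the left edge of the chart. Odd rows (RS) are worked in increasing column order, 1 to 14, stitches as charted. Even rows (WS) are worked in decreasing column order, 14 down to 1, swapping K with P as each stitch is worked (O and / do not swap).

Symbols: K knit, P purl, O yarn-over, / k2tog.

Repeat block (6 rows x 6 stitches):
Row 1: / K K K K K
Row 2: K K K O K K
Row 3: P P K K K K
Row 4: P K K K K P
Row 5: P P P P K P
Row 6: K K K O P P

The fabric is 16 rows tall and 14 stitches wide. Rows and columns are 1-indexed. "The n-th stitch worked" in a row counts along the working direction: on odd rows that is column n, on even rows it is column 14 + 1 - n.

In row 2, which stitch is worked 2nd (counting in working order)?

== STITCH ==
P

Derivation:
Row 2 uses chart row ((2-1) mod 6)+1 = 2. Row 2 is even, so WS.
Chart row 2 tiled across columns 1-14: K K K O K K K K K O K K K K
Wrong side: read the tiled row from column 14 down to 1 and exchange K with P (leave O, /).
Row 2 as worked: P P P P O P P P P P O P P P
Stitch 2 in working order -> P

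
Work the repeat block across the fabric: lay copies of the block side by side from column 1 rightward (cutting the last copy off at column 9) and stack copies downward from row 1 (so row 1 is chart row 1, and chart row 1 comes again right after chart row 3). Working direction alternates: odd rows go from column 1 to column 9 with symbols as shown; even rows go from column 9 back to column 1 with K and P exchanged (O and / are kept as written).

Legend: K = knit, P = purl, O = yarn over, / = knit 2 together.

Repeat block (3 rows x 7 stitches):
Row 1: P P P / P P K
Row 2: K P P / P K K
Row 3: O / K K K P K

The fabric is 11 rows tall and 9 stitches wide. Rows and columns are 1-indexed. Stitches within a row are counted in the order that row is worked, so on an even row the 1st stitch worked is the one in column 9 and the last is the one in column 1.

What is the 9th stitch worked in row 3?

Result:
/

Derivation:
For row 3: chart row = ((3-1) mod 3) + 1 = 3; this is a RS (odd) row.
Chart row 3 tiled across columns 1-9: O / K K K P K O /
Right side: take the tiled row as-is (worked left to right from column 1).
Counting 9 along the worked row gives /.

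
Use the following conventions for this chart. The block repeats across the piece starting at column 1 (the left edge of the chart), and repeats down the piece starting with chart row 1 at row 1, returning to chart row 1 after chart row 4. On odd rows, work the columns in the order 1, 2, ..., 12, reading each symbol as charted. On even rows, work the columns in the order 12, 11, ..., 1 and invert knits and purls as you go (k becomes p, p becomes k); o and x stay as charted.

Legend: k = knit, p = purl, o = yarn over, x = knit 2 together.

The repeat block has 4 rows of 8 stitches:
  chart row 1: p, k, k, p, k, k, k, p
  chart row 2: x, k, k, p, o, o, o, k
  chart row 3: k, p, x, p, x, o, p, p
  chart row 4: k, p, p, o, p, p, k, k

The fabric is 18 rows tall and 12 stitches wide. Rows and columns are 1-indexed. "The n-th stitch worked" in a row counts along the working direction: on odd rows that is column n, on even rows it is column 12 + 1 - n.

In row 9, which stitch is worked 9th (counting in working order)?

Row 9: (9-1) mod 4 = 0, so use chart row 1. Odd row -> RS.
Chart row 1 tiled across columns 1-12: p k k p k k k p p k k p
Right side: take the tiled row as-is (worked left to right from column 1).
Stitch 9 in working order -> p

Stitch:
p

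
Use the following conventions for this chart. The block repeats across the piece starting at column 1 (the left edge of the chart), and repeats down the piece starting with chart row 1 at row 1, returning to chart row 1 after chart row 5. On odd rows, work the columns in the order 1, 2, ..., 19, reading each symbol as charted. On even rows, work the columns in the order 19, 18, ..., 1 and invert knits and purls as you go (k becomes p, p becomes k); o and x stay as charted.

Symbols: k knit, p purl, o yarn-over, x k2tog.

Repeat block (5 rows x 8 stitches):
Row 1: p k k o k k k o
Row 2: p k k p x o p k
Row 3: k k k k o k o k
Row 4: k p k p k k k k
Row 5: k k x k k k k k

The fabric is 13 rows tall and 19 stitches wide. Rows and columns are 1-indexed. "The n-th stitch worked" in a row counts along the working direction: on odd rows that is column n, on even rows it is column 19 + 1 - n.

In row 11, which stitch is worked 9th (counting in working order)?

Row 11: (11-1) mod 5 = 0, so use chart row 1. Odd row -> RS.
Chart row 1 tiled across columns 1-19: p k k o k k k o p k k o k k k o p k k
RS row: no reversal, no swap; stitch n worked = column n.
Stitch 9 in working order -> p

== STITCH ==
p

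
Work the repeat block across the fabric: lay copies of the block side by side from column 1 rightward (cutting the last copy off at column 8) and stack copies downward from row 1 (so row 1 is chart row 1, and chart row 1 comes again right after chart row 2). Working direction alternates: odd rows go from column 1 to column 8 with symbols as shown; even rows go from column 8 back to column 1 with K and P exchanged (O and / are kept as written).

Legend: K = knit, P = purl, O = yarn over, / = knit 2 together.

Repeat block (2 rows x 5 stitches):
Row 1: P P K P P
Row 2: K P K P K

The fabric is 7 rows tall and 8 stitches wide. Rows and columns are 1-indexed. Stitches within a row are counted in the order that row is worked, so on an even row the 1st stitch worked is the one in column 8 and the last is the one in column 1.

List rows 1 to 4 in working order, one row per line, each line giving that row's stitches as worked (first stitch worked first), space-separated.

Row 1: chart row 1, RS - tile across columns 1-8 and work as-is.
Row 2: chart row 2, WS - tiled (columns 1-8): K P K P K K P K; work from column 8 back to 1 with K<->P swapped.
Row 3: chart row 1, RS - tile across columns 1-8 and work as-is.
Row 4: chart row 2, WS - tiled (columns 1-8): K P K P K K P K; work from column 8 back to 1 with K<->P swapped.

== ROWS AS WORKED ==
P P K P P P P K
P K P P K P K P
P P K P P P P K
P K P P K P K P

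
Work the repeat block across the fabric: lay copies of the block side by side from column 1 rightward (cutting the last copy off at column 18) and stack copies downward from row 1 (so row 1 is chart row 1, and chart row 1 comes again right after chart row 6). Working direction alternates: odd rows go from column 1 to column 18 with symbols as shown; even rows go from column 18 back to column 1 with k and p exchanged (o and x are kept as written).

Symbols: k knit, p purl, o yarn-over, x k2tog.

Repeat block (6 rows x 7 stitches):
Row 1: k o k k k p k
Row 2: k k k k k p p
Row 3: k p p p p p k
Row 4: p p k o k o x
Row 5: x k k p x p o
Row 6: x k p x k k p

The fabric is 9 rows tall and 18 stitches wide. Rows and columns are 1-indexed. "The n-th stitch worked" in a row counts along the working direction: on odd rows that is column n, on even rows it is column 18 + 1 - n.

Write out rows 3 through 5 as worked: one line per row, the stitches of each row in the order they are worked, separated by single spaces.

== ROWS AS WORKED ==
k p p p p p k k p p p p p k k p p p
o p k k x o p o p k k x o p o p k k
x k k p x p o x k k p x p o x k k p

Derivation:
Row 3: chart row 3, RS - tile across columns 1-18 and work as-is.
Row 4: chart row 4, WS - tiled (columns 1-18): p p k o k o x p p k o k o x p p k o; work from column 18 back to 1 with k<->p swapped.
Row 5: chart row 5, RS - tile across columns 1-18 and work as-is.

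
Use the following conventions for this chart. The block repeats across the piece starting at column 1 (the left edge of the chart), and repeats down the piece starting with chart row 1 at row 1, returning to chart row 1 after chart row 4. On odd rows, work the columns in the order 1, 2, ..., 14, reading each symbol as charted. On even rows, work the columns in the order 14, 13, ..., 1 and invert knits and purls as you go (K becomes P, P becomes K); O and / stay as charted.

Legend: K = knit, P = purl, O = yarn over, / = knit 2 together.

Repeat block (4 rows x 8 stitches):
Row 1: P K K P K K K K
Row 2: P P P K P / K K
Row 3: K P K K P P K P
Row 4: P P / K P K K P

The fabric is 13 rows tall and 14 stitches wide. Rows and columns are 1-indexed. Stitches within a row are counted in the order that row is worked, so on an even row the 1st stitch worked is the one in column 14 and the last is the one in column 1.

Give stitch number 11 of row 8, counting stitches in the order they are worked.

For row 8: chart row = ((8-1) mod 4) + 1 = 4; this is a WS (even) row.
Chart row 4 tiled across columns 1-14: P P / K P K K P P P / K P K
WS row: flip the tiled sequence (start at column 14) and apply K<->P; O and / stay.
Row 8 as worked: P K P / K K K P P K P / K K
The 11th stitch worked is P.

Stitch:
P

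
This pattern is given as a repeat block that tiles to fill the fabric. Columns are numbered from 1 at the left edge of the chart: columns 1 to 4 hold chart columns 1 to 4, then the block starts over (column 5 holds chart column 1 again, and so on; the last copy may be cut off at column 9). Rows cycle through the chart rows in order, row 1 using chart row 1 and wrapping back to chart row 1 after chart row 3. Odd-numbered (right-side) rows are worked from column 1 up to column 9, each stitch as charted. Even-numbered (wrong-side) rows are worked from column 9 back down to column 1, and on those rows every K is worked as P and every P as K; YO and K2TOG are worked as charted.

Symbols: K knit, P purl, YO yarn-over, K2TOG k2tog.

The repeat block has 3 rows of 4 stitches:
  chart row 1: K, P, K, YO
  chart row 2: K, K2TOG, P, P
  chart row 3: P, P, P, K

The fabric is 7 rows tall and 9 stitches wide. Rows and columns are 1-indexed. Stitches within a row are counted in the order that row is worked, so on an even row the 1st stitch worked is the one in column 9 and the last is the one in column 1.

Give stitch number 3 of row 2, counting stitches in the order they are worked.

For row 2: chart row = ((2-1) mod 3) + 1 = 2; this is a WS (even) row.
Chart row 2 tiled across columns 1-9: K K2TOG P P K K2TOG P P K
Wrong side: read the tiled row from column 9 down to 1 and exchange K with P (leave YO, K2TOG).
Row 2 as worked: P K K K2TOG P K K K2TOG P
Stitch 3 in working order -> K

Stitch:
K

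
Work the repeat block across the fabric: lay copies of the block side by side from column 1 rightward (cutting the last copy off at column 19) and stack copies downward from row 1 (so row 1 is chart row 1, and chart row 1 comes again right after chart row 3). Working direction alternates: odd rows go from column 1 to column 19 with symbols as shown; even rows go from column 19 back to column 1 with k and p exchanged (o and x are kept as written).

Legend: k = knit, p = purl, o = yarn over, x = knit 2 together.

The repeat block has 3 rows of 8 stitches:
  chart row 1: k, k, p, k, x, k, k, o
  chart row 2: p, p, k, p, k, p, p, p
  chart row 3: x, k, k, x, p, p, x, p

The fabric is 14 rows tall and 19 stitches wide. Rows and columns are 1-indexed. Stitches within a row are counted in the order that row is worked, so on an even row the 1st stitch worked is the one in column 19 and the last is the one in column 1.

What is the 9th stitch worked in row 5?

Row 5: (5-1) mod 3 = 1, so use chart row 2. Odd row -> RS.
Chart row 2 tiled across columns 1-19: p p k p k p p p p p k p k p p p p p k
Right side: take the tiled row as-is (worked left to right from column 1).
Counting 9 along the worked row gives p.

== STITCH ==
p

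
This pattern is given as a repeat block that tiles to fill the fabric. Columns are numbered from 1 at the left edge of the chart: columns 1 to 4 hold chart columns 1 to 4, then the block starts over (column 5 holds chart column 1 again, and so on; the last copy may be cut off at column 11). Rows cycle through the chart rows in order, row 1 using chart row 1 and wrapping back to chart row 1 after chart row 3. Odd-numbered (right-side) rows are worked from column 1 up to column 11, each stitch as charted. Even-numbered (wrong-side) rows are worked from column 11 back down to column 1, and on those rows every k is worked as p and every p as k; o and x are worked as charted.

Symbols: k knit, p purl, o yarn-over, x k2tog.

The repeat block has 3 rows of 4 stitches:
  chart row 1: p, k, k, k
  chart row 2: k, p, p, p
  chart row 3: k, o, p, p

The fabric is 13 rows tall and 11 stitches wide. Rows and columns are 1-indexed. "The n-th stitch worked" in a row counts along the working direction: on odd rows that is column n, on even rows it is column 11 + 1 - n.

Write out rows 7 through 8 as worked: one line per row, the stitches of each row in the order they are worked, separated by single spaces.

Rows as worked:
p k k k p k k k p k k
k k p k k k p k k k p

Derivation:
Row 7: chart row 1, RS - tile across columns 1-11 and work as-is.
Row 8: chart row 2, WS - tiled (columns 1-11): k p p p k p p p k p p; work from column 11 back to 1 with k<->p swapped.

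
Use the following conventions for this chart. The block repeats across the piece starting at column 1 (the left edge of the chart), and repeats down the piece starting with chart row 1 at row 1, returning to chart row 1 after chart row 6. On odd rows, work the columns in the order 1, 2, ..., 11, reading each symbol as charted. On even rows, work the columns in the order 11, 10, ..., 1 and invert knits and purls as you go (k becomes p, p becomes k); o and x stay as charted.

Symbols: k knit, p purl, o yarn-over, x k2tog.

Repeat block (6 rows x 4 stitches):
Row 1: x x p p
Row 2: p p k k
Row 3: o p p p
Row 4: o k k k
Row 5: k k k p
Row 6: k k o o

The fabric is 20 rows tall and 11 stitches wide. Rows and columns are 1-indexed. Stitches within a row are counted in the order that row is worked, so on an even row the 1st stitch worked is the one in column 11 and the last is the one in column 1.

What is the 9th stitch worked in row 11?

Stitch:
k

Derivation:
Row 11: (11-1) mod 6 = 4, so use chart row 5. Odd row -> RS.
Chart row 5 tiled across columns 1-11: k k k p k k k p k k k
RS row: no reversal, no swap; stitch n worked = column n.
Counting 9 along the worked row gives k.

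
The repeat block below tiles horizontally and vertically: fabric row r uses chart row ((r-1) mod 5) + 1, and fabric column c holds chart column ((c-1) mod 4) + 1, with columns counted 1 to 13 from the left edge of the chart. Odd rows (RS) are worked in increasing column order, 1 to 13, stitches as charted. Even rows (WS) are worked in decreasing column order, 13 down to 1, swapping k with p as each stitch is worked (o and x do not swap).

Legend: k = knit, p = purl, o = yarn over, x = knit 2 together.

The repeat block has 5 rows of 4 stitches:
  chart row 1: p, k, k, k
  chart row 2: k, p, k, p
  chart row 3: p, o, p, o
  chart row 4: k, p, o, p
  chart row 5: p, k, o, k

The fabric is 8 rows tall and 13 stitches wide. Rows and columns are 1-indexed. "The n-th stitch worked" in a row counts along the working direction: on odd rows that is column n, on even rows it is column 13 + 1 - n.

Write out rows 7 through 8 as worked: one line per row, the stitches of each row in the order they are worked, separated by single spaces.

Result:
k p k p k p k p k p k p k
k o k o k o k o k o k o k

Derivation:
Row 7: chart row 2, RS - tile across columns 1-13 and work as-is.
Row 8: chart row 3, WS - tiled (columns 1-13): p o p o p o p o p o p o p; work from column 13 back to 1 with k<->p swapped.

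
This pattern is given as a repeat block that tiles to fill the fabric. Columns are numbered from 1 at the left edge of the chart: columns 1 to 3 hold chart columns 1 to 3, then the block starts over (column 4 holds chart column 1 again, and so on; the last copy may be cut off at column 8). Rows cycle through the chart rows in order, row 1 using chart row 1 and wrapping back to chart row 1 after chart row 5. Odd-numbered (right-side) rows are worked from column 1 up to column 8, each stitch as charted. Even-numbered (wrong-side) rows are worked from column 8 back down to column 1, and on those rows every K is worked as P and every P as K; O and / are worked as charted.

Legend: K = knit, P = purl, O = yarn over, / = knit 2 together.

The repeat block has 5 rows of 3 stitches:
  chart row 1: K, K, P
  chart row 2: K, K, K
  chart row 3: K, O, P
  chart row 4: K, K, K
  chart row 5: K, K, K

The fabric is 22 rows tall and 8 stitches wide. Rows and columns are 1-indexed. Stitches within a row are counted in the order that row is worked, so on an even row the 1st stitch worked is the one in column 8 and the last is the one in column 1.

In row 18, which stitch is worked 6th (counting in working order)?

Stitch:
K

Derivation:
Row 18 uses chart row ((18-1) mod 5)+1 = 3. Row 18 is even, so WS.
Chart row 3 tiled across columns 1-8: K O P K O P K O
Wrong side: read the tiled row from column 8 down to 1 and exchange K with P (leave O, /).
Row 18 as worked: O P K O P K O P
Counting 6 along the worked row gives K.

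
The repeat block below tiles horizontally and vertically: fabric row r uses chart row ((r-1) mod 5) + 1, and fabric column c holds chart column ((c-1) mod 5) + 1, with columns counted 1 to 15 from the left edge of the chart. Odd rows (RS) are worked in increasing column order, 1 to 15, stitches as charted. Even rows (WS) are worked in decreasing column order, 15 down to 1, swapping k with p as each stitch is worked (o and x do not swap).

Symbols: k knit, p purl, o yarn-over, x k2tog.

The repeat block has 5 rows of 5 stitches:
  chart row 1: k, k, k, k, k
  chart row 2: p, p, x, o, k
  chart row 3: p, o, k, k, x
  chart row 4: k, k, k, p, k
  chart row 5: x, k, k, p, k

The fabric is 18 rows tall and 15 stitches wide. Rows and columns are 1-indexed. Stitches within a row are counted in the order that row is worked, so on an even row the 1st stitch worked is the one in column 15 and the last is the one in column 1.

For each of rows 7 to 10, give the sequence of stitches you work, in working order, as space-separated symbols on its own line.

Result:
p p x o k p p x o k p p x o k
x p p o k x p p o k x p p o k
k k k p k k k k p k k k k p k
p k p p x p k p p x p k p p x

Derivation:
Row 7: chart row 2, RS - tile across columns 1-15 and work as-is.
Row 8: chart row 3, WS - tiled (columns 1-15): p o k k x p o k k x p o k k x; work from column 15 back to 1 with k<->p swapped.
Row 9: chart row 4, RS - tile across columns 1-15 and work as-is.
Row 10: chart row 5, WS - tiled (columns 1-15): x k k p k x k k p k x k k p k; work from column 15 back to 1 with k<->p swapped.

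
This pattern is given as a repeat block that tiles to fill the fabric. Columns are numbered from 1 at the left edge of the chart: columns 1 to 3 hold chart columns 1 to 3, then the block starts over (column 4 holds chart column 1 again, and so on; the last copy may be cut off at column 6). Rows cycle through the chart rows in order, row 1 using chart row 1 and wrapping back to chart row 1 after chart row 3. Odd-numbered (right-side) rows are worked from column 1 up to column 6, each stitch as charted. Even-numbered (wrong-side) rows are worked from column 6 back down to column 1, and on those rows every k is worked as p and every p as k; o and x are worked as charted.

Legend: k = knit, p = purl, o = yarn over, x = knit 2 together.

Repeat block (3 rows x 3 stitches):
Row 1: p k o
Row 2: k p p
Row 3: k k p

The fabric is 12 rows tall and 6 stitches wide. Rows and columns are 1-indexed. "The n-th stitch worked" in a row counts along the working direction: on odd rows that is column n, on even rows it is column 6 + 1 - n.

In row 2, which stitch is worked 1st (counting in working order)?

== STITCH ==
k

Derivation:
Row 2 uses chart row ((2-1) mod 3)+1 = 2. Row 2 is even, so WS.
Chart row 2 tiled across columns 1-6: k p p k p p
WS row: flip the tiled sequence (start at column 6) and apply k<->p; o and x stay.
Row 2 as worked: k k p k k p
Stitch 1 in working order -> k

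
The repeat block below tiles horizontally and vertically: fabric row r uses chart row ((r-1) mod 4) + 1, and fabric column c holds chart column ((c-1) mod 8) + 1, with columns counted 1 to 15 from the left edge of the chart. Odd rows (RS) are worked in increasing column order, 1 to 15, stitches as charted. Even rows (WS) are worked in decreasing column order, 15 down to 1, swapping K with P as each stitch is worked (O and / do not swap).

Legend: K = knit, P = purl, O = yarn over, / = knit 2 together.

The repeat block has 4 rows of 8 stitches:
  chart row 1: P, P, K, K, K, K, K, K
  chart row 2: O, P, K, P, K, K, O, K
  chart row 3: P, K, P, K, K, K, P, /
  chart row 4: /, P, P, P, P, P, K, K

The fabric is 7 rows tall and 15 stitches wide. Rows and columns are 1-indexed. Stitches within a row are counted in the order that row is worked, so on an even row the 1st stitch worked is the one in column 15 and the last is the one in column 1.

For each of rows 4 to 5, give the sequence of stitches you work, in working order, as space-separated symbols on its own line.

Row 4: chart row 4, WS - tiled (columns 1-15): / P P P P P K K / P P P P P K; work from column 15 back to 1 with K<->P swapped.
Row 5: chart row 1, RS - tile across columns 1-15 and work as-is.

== ROWS AS WORKED ==
P K K K K K / P P K K K K K /
P P K K K K K K P P K K K K K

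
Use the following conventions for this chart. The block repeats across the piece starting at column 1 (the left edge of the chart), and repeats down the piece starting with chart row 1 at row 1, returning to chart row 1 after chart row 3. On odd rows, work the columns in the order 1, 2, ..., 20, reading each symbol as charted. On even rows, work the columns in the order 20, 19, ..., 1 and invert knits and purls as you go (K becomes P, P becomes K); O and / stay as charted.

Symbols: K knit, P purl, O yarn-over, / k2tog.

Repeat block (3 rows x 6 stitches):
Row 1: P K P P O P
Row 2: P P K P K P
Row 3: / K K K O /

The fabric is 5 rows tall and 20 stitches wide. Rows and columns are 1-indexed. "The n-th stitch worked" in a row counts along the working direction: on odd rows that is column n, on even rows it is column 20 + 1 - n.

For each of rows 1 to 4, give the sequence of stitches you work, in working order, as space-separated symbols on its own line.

Rows as worked:
P K P P O P P K P P O P P K P P O P P K
K K K P K P K K K P K P K K K P K P K K
/ K K K O / / K K K O / / K K K O / / K
P K K O K K P K K O K K P K K O K K P K

Derivation:
Row 1: chart row 1, RS - tile across columns 1-20 and work as-is.
Row 2: chart row 2, WS - tiled (columns 1-20): P P K P K P P P K P K P P P K P K P P P; work from column 20 back to 1 with K<->P swapped.
Row 3: chart row 3, RS - tile across columns 1-20 and work as-is.
Row 4: chart row 1, WS - tiled (columns 1-20): P K P P O P P K P P O P P K P P O P P K; work from column 20 back to 1 with K<->P swapped.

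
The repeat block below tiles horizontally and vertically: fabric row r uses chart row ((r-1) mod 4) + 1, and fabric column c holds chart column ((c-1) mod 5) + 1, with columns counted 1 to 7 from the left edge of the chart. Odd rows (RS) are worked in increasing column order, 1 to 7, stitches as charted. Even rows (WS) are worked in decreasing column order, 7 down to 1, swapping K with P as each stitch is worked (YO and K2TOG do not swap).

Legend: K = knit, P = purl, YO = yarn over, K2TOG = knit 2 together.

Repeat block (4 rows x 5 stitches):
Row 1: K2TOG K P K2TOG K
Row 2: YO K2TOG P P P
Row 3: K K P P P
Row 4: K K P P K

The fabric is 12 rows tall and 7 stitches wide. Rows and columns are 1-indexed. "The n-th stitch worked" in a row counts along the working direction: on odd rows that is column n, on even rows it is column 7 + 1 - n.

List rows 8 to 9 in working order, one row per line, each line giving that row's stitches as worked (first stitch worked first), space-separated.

Row 8: chart row 4, WS - tiled (columns 1-7): K K P P K K K; work from column 7 back to 1 with K<->P swapped.
Row 9: chart row 1, RS - tile across columns 1-7 and work as-is.

== ROWS AS WORKED ==
P P P K K P P
K2TOG K P K2TOG K K2TOG K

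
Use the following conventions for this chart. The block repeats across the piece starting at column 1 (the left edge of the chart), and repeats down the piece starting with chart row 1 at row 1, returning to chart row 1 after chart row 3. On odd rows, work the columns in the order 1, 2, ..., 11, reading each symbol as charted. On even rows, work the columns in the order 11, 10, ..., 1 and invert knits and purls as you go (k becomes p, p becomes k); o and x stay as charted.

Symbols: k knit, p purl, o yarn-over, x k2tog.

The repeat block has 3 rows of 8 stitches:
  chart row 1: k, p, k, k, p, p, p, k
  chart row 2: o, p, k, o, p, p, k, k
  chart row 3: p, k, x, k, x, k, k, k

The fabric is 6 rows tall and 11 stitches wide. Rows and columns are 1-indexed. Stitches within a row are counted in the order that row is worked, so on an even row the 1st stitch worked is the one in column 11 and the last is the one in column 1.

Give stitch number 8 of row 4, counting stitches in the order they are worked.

Row 4: (4-1) mod 3 = 0, so use chart row 1. Even row -> WS.
Chart row 1 tiled across columns 1-11: k p k k p p p k k p k
WS: work from column 11 back to column 1 (reverse the tiled row), swapping k<->p (o and x unchanged).
Row 4 as worked: p k p p k k k p p k p
Stitch 8 in working order -> p

Result:
p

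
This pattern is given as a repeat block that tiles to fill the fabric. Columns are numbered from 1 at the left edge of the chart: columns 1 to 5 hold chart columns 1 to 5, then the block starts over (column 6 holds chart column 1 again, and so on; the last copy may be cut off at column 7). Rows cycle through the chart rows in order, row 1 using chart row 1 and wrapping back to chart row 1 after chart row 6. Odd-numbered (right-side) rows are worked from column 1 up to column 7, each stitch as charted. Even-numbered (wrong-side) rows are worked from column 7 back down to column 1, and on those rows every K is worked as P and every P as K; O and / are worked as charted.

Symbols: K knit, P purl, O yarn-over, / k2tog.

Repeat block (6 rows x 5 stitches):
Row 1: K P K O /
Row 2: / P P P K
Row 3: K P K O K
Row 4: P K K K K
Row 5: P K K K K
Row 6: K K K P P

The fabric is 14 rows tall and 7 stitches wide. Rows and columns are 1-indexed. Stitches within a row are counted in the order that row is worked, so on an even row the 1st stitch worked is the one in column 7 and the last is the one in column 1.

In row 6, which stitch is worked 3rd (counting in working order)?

For row 6: chart row = ((6-1) mod 6) + 1 = 6; this is a WS (even) row.
Chart row 6 tiled across columns 1-7: K K K P P K K
WS row: flip the tiled sequence (start at column 7) and apply K<->P; O and / stay.
Row 6 as worked: P P K K P P P
Counting 3 along the worked row gives K.

Result:
K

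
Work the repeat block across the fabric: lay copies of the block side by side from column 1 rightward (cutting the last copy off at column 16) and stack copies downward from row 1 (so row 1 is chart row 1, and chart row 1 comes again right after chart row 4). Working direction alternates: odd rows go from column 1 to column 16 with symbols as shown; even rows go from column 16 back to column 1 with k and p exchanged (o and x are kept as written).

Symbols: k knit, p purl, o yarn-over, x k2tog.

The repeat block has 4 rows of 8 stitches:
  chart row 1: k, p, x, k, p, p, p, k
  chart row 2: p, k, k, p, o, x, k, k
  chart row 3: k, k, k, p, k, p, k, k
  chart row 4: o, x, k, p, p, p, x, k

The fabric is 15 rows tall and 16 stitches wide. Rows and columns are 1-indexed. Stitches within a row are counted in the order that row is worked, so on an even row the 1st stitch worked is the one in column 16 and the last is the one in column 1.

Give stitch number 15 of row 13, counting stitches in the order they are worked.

Row 13 uses chart row ((13-1) mod 4)+1 = 1. Row 13 is odd, so RS.
Chart row 1 tiled across columns 1-16: k p x k p p p k k p x k p p p k
RS: work column 1 to column 16, symbols as charted — the tiled row is the row as worked.
Counting 15 along the worked row gives p.

Result:
p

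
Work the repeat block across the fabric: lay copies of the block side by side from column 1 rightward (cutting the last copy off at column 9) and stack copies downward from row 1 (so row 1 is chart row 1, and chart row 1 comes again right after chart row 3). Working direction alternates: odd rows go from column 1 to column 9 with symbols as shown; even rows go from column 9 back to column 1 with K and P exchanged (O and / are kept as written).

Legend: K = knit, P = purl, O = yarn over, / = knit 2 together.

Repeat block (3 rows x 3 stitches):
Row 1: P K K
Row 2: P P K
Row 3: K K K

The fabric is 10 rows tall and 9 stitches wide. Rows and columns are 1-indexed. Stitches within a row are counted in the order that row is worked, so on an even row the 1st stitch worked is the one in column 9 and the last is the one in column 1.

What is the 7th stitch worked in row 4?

For row 4: chart row = ((4-1) mod 3) + 1 = 1; this is a WS (even) row.
Chart row 1 tiled across columns 1-9: P K K P K K P K K
WS: work from column 9 back to column 1 (reverse the tiled row), swapping K<->P (O and / unchanged).
Row 4 as worked: P P K P P K P P K
Stitch 7 in working order -> P

Result:
P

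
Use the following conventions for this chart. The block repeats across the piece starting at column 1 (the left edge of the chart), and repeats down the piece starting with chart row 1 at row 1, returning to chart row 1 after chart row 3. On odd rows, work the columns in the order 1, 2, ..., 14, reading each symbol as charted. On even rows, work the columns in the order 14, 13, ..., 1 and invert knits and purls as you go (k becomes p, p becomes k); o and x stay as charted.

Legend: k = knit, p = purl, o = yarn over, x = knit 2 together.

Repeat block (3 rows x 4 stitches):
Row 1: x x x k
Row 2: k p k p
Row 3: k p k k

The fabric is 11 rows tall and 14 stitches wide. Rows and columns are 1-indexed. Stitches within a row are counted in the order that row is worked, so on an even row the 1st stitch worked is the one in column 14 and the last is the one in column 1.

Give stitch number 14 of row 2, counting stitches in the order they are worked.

Row 2: (2-1) mod 3 = 1, so use chart row 2. Even row -> WS.
Chart row 2 tiled across columns 1-14: k p k p k p k p k p k p k p
WS row: flip the tiled sequence (start at column 14) and apply k<->p; o and x stay.
Row 2 as worked: k p k p k p k p k p k p k p
The 14th stitch worked is p.

== STITCH ==
p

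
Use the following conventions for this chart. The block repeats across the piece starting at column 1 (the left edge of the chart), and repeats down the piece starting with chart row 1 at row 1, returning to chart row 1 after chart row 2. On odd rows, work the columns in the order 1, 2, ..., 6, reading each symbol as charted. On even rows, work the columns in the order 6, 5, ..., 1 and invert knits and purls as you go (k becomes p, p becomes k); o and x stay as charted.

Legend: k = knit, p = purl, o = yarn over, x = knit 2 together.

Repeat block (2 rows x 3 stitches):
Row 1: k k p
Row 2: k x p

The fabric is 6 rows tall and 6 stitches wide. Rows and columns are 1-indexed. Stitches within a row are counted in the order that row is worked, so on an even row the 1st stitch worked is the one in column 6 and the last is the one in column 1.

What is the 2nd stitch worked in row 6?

== STITCH ==
x

Derivation:
Row 6 uses chart row ((6-1) mod 2)+1 = 2. Row 6 is even, so WS.
Chart row 2 tiled across columns 1-6: k x p k x p
WS row: flip the tiled sequence (start at column 6) and apply k<->p; o and x stay.
Row 6 as worked: k x p k x p
Stitch 2 in working order -> x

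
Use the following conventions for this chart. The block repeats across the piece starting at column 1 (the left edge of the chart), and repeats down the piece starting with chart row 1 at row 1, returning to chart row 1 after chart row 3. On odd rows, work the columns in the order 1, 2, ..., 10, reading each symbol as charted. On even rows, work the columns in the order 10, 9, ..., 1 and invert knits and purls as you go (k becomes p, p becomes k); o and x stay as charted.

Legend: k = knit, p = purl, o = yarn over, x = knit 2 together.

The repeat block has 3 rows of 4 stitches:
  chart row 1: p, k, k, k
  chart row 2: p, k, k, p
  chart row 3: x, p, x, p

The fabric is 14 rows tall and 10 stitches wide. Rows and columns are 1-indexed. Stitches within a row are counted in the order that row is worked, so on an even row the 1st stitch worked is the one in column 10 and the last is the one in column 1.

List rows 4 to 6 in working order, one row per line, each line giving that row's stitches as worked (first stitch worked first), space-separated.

Row 4: chart row 1, WS - tiled (columns 1-10): p k k k p k k k p k; work from column 10 back to 1 with k<->p swapped.
Row 5: chart row 2, RS - tile across columns 1-10 and work as-is.
Row 6: chart row 3, WS - tiled (columns 1-10): x p x p x p x p x p; work from column 10 back to 1 with k<->p swapped.

Rows as worked:
p k p p p k p p p k
p k k p p k k p p k
k x k x k x k x k x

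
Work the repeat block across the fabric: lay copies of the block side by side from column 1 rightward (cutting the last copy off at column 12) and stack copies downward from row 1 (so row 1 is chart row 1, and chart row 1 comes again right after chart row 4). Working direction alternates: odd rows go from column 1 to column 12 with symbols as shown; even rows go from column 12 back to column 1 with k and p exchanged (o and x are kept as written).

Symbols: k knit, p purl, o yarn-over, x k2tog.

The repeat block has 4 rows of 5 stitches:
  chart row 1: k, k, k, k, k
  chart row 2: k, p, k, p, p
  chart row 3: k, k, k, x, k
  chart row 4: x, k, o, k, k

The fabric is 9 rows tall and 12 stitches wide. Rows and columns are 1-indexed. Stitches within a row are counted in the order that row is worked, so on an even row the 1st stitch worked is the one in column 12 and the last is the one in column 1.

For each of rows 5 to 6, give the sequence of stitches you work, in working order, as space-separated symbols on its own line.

Row 5: chart row 1, RS - tile across columns 1-12 and work as-is.
Row 6: chart row 2, WS - tiled (columns 1-12): k p k p p k p k p p k p; work from column 12 back to 1 with k<->p swapped.

Rows as worked:
k k k k k k k k k k k k
k p k k p k p k k p k p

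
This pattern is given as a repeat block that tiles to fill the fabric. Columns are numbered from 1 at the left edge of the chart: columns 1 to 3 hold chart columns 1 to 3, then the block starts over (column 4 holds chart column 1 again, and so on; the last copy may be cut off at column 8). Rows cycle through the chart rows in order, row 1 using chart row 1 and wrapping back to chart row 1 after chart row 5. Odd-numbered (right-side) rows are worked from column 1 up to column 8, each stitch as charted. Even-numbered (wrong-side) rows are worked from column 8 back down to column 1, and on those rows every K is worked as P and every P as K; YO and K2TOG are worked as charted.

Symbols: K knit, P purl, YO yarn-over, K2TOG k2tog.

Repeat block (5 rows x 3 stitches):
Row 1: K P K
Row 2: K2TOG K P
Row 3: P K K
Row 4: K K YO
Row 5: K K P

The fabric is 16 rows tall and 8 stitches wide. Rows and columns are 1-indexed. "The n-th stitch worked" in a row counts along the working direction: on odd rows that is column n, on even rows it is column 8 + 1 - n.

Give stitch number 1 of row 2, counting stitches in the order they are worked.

Row 2: (2-1) mod 5 = 1, so use chart row 2. Even row -> WS.
Chart row 2 tiled across columns 1-8: K2TOG K P K2TOG K P K2TOG K
Wrong side: read the tiled row from column 8 down to 1 and exchange K with P (leave YO, K2TOG).
Row 2 as worked: P K2TOG K P K2TOG K P K2TOG
The 1st stitch worked is P.

== STITCH ==
P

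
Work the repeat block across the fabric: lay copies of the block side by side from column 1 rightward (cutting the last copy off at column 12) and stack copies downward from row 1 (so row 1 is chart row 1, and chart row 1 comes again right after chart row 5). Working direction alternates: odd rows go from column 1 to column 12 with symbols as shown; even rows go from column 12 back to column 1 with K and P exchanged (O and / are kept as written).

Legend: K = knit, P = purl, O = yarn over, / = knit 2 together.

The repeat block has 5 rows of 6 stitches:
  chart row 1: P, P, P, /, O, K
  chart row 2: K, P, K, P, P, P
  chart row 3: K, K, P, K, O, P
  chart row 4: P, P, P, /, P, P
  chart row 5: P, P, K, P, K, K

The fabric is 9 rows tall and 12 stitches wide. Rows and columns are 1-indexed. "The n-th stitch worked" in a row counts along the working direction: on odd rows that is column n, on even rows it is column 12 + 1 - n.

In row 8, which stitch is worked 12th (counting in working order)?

Row 8: (8-1) mod 5 = 2, so use chart row 3. Even row -> WS.
Chart row 3 tiled across columns 1-12: K K P K O P K K P K O P
Wrong side: read the tiled row from column 12 down to 1 and exchange K with P (leave O, /).
Row 8 as worked: K O P K P P K O P K P P
Counting 12 along the worked row gives P.

Stitch:
P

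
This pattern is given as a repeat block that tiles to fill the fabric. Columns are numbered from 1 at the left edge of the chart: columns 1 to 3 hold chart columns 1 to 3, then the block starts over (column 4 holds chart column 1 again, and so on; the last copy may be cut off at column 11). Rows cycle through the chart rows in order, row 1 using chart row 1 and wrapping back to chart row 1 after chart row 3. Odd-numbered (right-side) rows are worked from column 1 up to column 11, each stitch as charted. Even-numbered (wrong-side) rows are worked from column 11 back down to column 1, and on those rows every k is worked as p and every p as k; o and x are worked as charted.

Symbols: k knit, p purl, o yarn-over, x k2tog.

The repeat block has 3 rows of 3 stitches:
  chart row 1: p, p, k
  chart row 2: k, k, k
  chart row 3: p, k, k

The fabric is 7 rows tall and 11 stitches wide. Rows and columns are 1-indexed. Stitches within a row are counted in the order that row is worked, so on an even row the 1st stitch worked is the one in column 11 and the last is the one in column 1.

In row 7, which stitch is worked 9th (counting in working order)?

Row 7 uses chart row ((7-1) mod 3)+1 = 1. Row 7 is odd, so RS.
Chart row 1 tiled across columns 1-11: p p k p p k p p k p p
RS row: no reversal, no swap; stitch n worked = column n.
The 9th stitch worked is k.

Result:
k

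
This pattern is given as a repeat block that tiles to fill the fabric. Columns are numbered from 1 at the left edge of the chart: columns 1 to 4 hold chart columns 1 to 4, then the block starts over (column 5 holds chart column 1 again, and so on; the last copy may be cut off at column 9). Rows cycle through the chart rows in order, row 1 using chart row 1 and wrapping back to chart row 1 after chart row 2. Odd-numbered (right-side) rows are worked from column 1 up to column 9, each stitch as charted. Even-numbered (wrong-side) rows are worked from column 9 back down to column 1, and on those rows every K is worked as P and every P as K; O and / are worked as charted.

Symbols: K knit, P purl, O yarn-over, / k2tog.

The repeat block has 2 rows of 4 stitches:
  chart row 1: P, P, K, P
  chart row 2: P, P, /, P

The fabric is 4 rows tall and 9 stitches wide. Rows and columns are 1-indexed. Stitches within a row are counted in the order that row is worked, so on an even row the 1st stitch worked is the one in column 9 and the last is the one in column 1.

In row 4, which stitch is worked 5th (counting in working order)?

== STITCH ==
K

Derivation:
Row 4 uses chart row ((4-1) mod 2)+1 = 2. Row 4 is even, so WS.
Chart row 2 tiled across columns 1-9: P P / P P P / P P
Wrong side: read the tiled row from column 9 down to 1 and exchange K with P (leave O, /).
Row 4 as worked: K K / K K K / K K
The 5th stitch worked is K.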